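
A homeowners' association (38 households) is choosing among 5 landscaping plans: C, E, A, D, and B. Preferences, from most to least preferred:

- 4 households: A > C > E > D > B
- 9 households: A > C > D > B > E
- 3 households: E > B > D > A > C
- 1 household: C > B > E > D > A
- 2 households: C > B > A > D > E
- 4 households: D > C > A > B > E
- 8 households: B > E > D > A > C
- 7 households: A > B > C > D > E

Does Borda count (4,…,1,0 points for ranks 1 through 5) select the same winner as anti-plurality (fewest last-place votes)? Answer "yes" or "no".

no

Borda — scores: C 77, E 46, A 103, D 70, B 84. Winner: A.
Anti-plurality — last-place votes: C 11, E 22, A 1, D 0, B 4. Winner: D.
The two methods disagree.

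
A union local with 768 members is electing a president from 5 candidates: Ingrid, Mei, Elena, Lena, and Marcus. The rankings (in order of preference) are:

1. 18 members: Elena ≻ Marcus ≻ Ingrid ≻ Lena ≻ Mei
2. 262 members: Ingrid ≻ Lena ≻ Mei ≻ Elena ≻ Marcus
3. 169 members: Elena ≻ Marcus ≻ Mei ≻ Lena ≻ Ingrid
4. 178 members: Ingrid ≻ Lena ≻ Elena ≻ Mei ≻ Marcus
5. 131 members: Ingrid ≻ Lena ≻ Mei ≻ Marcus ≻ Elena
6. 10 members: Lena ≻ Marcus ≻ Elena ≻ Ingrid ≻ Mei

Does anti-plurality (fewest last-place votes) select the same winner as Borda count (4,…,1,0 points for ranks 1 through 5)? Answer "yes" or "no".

no

Anti-plurality — last-place votes: Ingrid 169, Mei 28, Elena 131, Lena 0, Marcus 440. Winner: Lena.
Borda — scores: Ingrid 2330, Mei 1302, Elena 1386, Lena 1940, Marcus 722. Winner: Ingrid.
The two methods disagree.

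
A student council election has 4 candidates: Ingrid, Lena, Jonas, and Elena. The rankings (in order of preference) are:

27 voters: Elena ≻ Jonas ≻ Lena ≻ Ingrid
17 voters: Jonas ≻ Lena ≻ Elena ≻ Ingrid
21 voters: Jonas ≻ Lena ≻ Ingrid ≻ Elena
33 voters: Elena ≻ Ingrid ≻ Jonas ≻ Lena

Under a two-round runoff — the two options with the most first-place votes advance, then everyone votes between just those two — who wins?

Round 1 first-place votes: Ingrid 0, Lena 0, Jonas 38, Elena 60.
Elena and Jonas advance.
Runoff: Elena is preferred to Jonas by 60 voters; Jonas by 38.
Elena wins the runoff.

Elena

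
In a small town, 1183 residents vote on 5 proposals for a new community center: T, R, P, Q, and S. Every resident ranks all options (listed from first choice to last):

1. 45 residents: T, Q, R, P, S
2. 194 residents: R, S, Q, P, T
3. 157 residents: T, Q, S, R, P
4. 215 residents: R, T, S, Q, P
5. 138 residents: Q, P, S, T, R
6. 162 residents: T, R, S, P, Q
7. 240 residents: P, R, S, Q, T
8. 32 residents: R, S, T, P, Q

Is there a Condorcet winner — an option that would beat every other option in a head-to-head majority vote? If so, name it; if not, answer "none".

R

R vs T: 681–502 for R.
R vs P: 805–378 for R.
R vs Q: 843–340 for R.
R vs S: 888–295 for R.
R beats every other option head-to-head.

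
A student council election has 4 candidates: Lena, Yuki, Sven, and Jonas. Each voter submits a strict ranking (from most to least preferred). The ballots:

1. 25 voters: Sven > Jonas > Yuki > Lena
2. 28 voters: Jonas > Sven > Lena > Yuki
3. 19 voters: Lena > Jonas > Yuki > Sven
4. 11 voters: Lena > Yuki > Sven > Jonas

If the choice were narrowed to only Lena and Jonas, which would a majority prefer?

Voters preferring Lena to Jonas: 30; preferring Jonas to Lena: 53.
Jonas wins the head-to-head.

Jonas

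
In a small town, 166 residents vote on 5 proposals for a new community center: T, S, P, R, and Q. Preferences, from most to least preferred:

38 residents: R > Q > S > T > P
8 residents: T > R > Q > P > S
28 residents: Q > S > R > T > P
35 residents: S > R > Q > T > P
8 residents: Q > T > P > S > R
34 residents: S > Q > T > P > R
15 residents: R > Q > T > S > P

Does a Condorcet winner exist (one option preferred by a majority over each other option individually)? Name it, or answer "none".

Checking pairwise contests:
S beats T 135–31.
Q beats S 97–69.
T beats P 166–0.
S beats R 105–61.
R beats Q 96–70.
Every option loses at least one head-to-head, so there is no Condorcet winner.

none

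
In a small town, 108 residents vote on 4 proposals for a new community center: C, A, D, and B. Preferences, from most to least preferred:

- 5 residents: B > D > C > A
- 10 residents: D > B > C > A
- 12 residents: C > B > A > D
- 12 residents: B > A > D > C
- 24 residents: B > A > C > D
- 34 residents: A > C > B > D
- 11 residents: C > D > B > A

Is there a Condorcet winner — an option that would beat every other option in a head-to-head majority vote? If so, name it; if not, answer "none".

none

Checking pairwise contests:
A beats C 70–38.
B beats A 74–34.
C beats D 81–27.
C beats B 57–51.
Every option loses at least one head-to-head, so there is no Condorcet winner.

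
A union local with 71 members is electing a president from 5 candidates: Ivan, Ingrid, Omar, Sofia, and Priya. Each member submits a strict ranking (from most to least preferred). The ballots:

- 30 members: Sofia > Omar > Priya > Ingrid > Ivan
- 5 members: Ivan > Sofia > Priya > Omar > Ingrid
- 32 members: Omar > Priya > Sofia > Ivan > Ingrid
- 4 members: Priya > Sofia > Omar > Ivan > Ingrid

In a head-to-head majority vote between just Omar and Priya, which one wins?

Voters preferring Omar to Priya: 62; preferring Priya to Omar: 9.
Omar wins the head-to-head.

Omar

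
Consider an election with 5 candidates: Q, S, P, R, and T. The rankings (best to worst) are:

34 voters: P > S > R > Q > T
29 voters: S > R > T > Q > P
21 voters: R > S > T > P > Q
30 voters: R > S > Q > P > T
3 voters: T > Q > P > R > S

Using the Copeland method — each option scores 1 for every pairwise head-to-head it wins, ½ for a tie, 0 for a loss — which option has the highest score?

S

Q: beats P and T; loses to S and R → score 2.
S: beats Q, P, R, and T → score 4.
P: beats T; loses to Q, S, and R → score 1.
R: beats Q, P, and T; loses to S → score 3.
T: loses to Q, S, P, and R → score 0.
S has the best pairwise record.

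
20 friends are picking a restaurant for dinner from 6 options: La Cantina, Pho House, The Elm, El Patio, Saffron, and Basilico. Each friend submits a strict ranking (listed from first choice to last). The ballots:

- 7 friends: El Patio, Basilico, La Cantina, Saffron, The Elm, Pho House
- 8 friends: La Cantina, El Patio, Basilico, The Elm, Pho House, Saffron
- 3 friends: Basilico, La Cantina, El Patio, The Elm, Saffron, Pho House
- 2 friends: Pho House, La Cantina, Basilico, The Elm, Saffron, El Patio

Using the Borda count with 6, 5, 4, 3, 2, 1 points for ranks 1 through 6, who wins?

La Cantina: 7·4 + 8·6 + 3·5 + 2·5 = 101
Pho House: 7·1 + 8·2 + 3·1 + 2·6 = 38
The Elm: 7·2 + 8·3 + 3·3 + 2·3 = 53
El Patio: 7·6 + 8·5 + 3·4 + 2·1 = 96
Saffron: 7·3 + 8·1 + 3·2 + 2·2 = 39
Basilico: 7·5 + 8·4 + 3·6 + 2·4 = 93
La Cantina has the highest Borda score (101).

La Cantina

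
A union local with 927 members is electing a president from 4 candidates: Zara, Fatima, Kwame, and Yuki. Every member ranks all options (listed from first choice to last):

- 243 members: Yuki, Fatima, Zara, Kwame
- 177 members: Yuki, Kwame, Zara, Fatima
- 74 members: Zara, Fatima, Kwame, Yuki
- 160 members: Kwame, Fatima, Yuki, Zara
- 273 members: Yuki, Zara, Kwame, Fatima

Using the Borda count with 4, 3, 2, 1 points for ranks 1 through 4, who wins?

Yuki

Zara: 243·2 + 177·2 + 74·4 + 160·1 + 273·3 = 2115
Fatima: 243·3 + 177·1 + 74·3 + 160·3 + 273·1 = 1881
Kwame: 243·1 + 177·3 + 74·2 + 160·4 + 273·2 = 2108
Yuki: 243·4 + 177·4 + 74·1 + 160·2 + 273·4 = 3166
Yuki has the highest Borda score (3166).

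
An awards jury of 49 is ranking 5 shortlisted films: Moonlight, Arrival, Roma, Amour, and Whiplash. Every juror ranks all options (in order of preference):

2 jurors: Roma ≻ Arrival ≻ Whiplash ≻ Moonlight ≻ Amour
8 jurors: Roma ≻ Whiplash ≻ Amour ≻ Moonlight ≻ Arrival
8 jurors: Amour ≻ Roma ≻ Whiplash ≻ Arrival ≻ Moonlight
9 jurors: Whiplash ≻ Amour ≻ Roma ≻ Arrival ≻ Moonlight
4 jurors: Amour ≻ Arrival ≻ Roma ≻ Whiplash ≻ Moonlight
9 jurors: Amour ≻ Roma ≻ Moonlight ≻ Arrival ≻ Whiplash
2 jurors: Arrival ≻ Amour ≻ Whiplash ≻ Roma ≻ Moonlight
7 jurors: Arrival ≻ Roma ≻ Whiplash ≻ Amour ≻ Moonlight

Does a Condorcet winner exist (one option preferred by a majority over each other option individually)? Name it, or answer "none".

none

Checking pairwise contests:
Arrival beats Moonlight 32–17.
Roma beats Arrival 36–13.
Amour beats Roma 32–17.
Whiplash beats Amour 26–23.
Roma beats Whiplash 38–11.
Every option loses at least one head-to-head, so there is no Condorcet winner.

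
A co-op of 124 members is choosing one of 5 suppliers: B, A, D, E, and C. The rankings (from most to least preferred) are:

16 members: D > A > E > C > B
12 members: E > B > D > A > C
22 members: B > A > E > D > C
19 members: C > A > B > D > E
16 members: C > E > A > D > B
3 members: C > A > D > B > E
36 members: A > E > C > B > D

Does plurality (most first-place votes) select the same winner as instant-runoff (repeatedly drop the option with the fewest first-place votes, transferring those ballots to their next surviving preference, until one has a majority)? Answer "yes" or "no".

Plurality — first-place votes: B 22, A 36, D 16, E 12, C 38. Winner: C.
Instant-runoff — R1 B 22, A 36, D 16, E 12, C 38 (E out); R2 B 34, A 36, D 16, C 38 (D out); R3 B 34, A 52, C 38 (B out); R4 A 86, C 38 (A winner). Winner: A.
The two methods disagree.

no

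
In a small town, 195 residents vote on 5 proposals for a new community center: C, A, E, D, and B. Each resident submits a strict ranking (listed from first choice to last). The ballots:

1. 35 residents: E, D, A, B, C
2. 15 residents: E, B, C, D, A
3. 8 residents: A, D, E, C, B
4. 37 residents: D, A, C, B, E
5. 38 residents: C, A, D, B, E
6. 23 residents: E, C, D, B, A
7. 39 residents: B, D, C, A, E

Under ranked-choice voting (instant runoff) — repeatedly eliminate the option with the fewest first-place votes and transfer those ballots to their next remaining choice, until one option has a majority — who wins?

Round 1: C 38, A 8, E 73, D 37, B 39. Eliminate A.
Round 2: C 38, E 73, D 45, B 39. Eliminate C.
Round 3: E 73, D 83, B 39. Eliminate B.
Round 4: E 73, D 122. D has a majority.

D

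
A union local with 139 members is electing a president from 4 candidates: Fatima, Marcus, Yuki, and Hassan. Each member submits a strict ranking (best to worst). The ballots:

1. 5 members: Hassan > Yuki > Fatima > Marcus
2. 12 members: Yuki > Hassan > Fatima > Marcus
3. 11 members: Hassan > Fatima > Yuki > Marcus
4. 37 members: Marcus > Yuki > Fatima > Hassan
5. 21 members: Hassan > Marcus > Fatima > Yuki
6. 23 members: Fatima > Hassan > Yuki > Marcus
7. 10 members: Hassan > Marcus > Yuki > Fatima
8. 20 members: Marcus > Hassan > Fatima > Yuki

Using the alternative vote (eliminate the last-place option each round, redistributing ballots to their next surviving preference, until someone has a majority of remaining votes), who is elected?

Round 1: Fatima 23, Marcus 57, Yuki 12, Hassan 47. Eliminate Yuki.
Round 2: Fatima 23, Marcus 57, Hassan 59. Eliminate Fatima.
Round 3: Marcus 57, Hassan 82. Hassan has a majority.

Hassan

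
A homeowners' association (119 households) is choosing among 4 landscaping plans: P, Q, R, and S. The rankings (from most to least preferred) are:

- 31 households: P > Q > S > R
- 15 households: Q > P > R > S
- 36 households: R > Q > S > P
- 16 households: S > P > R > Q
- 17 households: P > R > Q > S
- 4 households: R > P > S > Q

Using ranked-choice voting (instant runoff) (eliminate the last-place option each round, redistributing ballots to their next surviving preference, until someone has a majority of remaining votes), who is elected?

P

Round 1: P 48, Q 15, R 40, S 16. Eliminate Q.
Round 2: P 63, R 40, S 16. P has a majority.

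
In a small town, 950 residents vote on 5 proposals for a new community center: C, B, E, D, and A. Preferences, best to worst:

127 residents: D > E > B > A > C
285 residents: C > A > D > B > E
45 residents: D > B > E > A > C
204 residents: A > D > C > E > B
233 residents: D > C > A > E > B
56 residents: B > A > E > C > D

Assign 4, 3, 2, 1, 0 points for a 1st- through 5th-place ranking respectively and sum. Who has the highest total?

C: 127·0 + 285·4 + 45·0 + 204·2 + 233·3 + 56·1 = 2303
B: 127·2 + 285·1 + 45·3 + 204·0 + 233·0 + 56·4 = 898
E: 127·3 + 285·0 + 45·2 + 204·1 + 233·1 + 56·2 = 1020
D: 127·4 + 285·2 + 45·4 + 204·3 + 233·4 + 56·0 = 2802
A: 127·1 + 285·3 + 45·1 + 204·4 + 233·2 + 56·3 = 2477
D has the highest Borda score (2802).

D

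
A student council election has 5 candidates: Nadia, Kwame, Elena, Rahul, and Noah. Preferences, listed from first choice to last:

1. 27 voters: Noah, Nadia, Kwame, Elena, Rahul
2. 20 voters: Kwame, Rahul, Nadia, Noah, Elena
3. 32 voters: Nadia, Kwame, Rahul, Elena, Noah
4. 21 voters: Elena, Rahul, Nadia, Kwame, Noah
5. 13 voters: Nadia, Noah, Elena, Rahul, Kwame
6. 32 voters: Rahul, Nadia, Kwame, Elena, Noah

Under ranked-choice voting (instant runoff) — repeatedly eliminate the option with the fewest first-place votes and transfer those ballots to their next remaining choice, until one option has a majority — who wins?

Round 1: Nadia 45, Kwame 20, Elena 21, Rahul 32, Noah 27. Eliminate Kwame.
Round 2: Nadia 45, Elena 21, Rahul 52, Noah 27. Eliminate Elena.
Round 3: Nadia 45, Rahul 73, Noah 27. Rahul has a majority.

Rahul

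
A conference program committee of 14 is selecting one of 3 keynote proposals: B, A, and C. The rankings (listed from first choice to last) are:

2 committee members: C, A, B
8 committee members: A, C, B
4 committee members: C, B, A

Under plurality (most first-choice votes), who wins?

A

First-place votes: B 0, A 8, C 6.
A has the most first-place votes.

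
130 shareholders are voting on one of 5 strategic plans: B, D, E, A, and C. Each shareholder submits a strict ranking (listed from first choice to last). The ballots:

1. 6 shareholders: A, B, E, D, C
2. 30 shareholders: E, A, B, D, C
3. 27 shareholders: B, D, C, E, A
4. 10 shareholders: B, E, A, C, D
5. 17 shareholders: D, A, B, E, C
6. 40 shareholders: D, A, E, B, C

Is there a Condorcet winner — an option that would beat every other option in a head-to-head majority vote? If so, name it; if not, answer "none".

Checking pairwise contests:
E beats B 70–60.
B beats D 73–57.
D beats E 84–46.
D beats A 84–46.
B beats C 130–0.
Every option loses at least one head-to-head, so there is no Condorcet winner.

none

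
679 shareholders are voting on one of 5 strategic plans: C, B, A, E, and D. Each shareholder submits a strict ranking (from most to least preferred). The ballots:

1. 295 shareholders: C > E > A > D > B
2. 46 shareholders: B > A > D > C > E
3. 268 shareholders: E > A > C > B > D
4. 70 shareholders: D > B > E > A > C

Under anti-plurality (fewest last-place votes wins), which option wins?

A

Last-place votes: C 70, B 295, A 0, E 46, D 268.
A is ranked last by the fewest voters, so A wins.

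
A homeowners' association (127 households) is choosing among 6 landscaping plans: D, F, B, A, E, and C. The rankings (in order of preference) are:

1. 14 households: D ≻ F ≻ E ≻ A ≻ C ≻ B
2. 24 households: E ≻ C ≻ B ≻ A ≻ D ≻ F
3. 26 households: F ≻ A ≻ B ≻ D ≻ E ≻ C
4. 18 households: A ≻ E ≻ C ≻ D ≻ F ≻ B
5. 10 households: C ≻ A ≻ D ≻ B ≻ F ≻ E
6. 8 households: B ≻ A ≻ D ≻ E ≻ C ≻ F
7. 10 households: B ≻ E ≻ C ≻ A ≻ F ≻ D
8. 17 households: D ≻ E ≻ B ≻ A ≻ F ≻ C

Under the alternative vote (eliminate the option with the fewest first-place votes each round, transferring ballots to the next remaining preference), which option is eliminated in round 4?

Round 1: D 31, F 26, B 18, A 18, E 24, C 10. Eliminate C.
Round 2: D 31, F 26, B 18, A 28, E 24. Eliminate B.
Round 3: D 31, F 26, A 36, E 34. Eliminate F.
Round 4: D 31, A 62, E 34. Eliminate D.

D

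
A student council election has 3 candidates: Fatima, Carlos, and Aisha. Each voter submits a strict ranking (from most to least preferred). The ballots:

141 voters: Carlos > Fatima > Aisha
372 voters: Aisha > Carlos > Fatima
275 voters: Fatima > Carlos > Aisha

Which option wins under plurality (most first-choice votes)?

First-place votes: Fatima 275, Carlos 141, Aisha 372.
Aisha has the most first-place votes.

Aisha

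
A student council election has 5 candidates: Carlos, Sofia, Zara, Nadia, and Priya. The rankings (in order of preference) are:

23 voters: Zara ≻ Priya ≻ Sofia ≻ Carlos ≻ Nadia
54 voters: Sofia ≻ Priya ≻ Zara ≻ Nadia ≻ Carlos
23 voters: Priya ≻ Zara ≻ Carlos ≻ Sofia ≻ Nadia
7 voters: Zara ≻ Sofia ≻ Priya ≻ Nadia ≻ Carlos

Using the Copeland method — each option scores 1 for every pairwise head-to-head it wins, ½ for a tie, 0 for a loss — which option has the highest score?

Sofia

Carlos: loses to Sofia, Zara, Nadia, and Priya → score 0.
Sofia: beats Carlos, Zara, Nadia, and Priya → score 4.
Zara: beats Carlos and Nadia; loses to Sofia and Priya → score 2.
Nadia: beats Carlos; loses to Sofia, Zara, and Priya → score 1.
Priya: beats Carlos, Zara, and Nadia; loses to Sofia → score 3.
Sofia has the best pairwise record.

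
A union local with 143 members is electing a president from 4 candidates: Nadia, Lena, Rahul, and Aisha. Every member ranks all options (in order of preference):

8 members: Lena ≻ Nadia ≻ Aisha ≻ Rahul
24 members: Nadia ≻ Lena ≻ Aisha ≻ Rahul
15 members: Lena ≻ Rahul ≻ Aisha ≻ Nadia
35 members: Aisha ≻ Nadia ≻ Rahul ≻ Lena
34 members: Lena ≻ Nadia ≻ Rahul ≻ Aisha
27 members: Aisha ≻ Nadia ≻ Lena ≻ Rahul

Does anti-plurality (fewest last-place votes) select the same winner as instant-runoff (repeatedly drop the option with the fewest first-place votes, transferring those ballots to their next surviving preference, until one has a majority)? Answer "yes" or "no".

no

Anti-plurality — last-place votes: Nadia 15, Lena 35, Rahul 59, Aisha 34. Winner: Nadia.
Instant-runoff — R1 Nadia 24, Lena 57, Rahul 0, Aisha 62 (Rahul out); R2 Nadia 24, Lena 57, Aisha 62 (Nadia out); R3 Lena 81, Aisha 62 (Lena winner). Winner: Lena.
The two methods disagree.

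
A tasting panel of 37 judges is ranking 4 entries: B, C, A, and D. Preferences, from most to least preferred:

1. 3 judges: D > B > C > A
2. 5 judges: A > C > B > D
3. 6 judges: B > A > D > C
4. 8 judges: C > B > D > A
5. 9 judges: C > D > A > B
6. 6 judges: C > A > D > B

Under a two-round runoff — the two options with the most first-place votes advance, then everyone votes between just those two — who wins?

Round 1 first-place votes: B 6, C 23, A 5, D 3.
C and B advance.
Runoff: C is preferred to B by 28 voters; B by 9.
C wins the runoff.

C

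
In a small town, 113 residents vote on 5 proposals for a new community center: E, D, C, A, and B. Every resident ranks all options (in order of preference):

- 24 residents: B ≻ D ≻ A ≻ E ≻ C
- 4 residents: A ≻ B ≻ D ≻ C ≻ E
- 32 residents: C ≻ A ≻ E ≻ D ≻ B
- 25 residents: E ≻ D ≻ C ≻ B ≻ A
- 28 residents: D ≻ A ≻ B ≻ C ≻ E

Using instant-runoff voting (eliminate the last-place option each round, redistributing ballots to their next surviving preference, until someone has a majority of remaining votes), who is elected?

Round 1: E 25, D 28, C 32, A 4, B 24. Eliminate A.
Round 2: E 25, D 28, C 32, B 28. Eliminate E.
Round 3: D 53, C 32, B 28. Eliminate B.
Round 4: D 81, C 32. D has a majority.

D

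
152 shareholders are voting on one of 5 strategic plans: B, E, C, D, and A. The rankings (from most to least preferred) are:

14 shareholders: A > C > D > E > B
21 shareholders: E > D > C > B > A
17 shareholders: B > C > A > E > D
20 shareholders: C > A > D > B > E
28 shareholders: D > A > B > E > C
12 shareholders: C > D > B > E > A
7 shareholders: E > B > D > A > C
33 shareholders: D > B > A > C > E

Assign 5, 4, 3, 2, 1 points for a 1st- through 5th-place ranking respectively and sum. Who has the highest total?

D

B: 14·1 + 21·2 + 17·5 + 20·2 + 28·3 + 12·3 + 7·4 + 33·4 = 461
E: 14·2 + 21·5 + 17·2 + 20·1 + 28·2 + 12·2 + 7·5 + 33·1 = 335
C: 14·4 + 21·3 + 17·4 + 20·5 + 28·1 + 12·5 + 7·1 + 33·2 = 448
D: 14·3 + 21·4 + 17·1 + 20·3 + 28·5 + 12·4 + 7·3 + 33·5 = 577
A: 14·5 + 21·1 + 17·3 + 20·4 + 28·4 + 12·1 + 7·2 + 33·3 = 459
D has the highest Borda score (577).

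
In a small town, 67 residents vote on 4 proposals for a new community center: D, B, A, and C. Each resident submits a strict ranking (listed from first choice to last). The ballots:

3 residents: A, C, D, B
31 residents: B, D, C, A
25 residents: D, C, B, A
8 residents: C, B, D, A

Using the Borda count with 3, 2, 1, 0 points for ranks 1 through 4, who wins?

D: 3·1 + 31·2 + 25·3 + 8·1 = 148
B: 3·0 + 31·3 + 25·1 + 8·2 = 134
A: 3·3 + 31·0 + 25·0 + 8·0 = 9
C: 3·2 + 31·1 + 25·2 + 8·3 = 111
D has the highest Borda score (148).

D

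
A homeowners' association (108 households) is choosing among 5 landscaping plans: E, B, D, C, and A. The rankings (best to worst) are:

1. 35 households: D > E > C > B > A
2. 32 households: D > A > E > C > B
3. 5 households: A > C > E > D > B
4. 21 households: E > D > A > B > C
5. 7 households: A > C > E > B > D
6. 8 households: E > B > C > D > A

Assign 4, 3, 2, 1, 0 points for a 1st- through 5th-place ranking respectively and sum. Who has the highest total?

D

E: 35·3 + 32·2 + 5·2 + 21·4 + 7·2 + 8·4 = 309
B: 35·1 + 32·0 + 5·0 + 21·1 + 7·1 + 8·3 = 87
D: 35·4 + 32·4 + 5·1 + 21·3 + 7·0 + 8·1 = 344
C: 35·2 + 32·1 + 5·3 + 21·0 + 7·3 + 8·2 = 154
A: 35·0 + 32·3 + 5·4 + 21·2 + 7·4 + 8·0 = 186
D has the highest Borda score (344).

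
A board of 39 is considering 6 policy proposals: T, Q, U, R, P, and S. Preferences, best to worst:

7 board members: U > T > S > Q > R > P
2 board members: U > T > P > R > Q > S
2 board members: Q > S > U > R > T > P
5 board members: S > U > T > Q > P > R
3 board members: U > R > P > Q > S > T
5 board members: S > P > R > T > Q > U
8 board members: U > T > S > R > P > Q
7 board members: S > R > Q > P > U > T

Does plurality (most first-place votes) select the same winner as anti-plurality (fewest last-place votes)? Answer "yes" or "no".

Plurality — first-place votes: T 0, Q 2, U 20, R 0, P 0, S 17. Winner: U.
Anti-plurality — last-place votes: T 10, Q 8, U 5, R 5, P 9, S 2. Winner: S.
The two methods disagree.

no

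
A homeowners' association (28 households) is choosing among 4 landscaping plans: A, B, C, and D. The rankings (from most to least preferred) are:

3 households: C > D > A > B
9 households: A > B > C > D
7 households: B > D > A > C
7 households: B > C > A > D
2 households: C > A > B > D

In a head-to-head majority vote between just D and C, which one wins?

Voters preferring D to C: 7; preferring C to D: 21.
C wins the head-to-head.

C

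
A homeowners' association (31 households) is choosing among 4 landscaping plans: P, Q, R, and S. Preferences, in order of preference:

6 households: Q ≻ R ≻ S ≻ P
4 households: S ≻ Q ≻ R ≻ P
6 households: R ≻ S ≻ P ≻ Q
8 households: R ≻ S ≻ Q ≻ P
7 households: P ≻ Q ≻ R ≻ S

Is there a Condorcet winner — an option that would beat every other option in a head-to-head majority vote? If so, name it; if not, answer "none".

none

Checking pairwise contests:
Q beats P 18–13.
S beats Q 18–13.
Q beats R 17–14.
R beats S 27–4.
Every option loses at least one head-to-head, so there is no Condorcet winner.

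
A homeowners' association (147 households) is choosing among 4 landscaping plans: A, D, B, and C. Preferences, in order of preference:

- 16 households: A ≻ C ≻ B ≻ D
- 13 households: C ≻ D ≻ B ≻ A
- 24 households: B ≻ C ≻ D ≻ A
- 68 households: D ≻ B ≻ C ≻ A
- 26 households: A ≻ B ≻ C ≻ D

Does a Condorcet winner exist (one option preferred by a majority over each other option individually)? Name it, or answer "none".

Checking pairwise contests:
D beats A 105–42.
C beats D 79–68.
D beats B 81–66.
B beats C 118–29.
Every option loses at least one head-to-head, so there is no Condorcet winner.

none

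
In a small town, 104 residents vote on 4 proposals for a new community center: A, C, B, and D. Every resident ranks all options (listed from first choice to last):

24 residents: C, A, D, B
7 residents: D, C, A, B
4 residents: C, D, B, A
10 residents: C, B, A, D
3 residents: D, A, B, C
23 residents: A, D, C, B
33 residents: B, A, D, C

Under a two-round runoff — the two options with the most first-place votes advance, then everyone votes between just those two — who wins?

Round 1 first-place votes: A 23, C 38, B 33, D 10.
C and B advance.
Runoff: C is preferred to B by 68 voters; B by 36.
C wins the runoff.

C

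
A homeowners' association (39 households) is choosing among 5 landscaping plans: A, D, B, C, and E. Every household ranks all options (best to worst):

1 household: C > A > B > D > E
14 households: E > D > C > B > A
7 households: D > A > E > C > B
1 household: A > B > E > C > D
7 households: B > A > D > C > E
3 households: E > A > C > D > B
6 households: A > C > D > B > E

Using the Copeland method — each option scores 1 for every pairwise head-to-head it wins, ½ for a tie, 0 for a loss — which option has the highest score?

D

A: beats C and E; loses to D and B → score 2.
D: beats A, B, C, and E → score 4.
B: beats A; loses to D, C, and E → score 1.
C: beats B; loses to A, D, and E → score 1.
E: beats B and C; loses to A and D → score 2.
D has the best pairwise record.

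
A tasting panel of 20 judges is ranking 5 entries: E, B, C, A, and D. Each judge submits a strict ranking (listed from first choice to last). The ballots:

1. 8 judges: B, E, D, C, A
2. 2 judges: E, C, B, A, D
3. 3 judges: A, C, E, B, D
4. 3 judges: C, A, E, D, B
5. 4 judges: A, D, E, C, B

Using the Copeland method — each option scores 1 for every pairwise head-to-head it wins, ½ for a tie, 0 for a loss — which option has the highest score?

E: beats B, C, and D; ties A → score 3.5.
B: beats D; ties A; loses to E and C → score 1.5.
C: beats B and A; loses to E and D → score 2.
A: beats D; ties E and B; loses to C → score 2.
D: beats C; loses to E, B, and A → score 1.
E has the best pairwise record.

E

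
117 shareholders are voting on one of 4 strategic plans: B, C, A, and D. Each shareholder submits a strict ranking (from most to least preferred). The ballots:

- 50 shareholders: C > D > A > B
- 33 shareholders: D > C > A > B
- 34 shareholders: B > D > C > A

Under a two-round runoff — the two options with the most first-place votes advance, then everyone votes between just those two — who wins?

C

Round 1 first-place votes: B 34, C 50, A 0, D 33.
C and B advance.
Runoff: C is preferred to B by 83 voters; B by 34.
C wins the runoff.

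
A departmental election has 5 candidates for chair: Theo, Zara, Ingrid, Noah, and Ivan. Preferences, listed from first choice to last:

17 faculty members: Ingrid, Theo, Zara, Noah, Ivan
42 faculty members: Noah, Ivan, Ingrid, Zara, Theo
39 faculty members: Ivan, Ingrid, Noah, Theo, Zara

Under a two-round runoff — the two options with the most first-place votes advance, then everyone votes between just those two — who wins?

Noah

Round 1 first-place votes: Theo 0, Zara 0, Ingrid 17, Noah 42, Ivan 39.
Noah and Ivan advance.
Runoff: Noah is preferred to Ivan by 59 voters; Ivan by 39.
Noah wins the runoff.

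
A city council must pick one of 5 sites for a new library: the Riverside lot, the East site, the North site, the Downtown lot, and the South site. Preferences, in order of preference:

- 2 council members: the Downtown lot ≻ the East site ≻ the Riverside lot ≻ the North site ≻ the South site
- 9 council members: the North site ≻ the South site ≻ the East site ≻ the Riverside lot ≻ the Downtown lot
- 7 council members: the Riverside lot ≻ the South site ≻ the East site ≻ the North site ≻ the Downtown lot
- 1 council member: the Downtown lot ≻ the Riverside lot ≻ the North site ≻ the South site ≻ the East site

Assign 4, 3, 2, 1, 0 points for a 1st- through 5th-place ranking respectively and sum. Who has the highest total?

the South site

the Riverside lot: 2·2 + 9·1 + 7·4 + 1·3 = 44
the East site: 2·3 + 9·2 + 7·2 + 1·0 = 38
the North site: 2·1 + 9·4 + 7·1 + 1·2 = 47
the Downtown lot: 2·4 + 9·0 + 7·0 + 1·4 = 12
the South site: 2·0 + 9·3 + 7·3 + 1·1 = 49
the South site has the highest Borda score (49).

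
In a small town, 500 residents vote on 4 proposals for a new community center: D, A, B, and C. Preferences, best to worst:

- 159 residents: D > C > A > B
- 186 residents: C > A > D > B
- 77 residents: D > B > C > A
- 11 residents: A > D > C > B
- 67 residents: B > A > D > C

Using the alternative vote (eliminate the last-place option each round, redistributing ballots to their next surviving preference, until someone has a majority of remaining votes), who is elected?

Round 1: D 236, A 11, B 67, C 186. Eliminate A.
Round 2: D 247, B 67, C 186. Eliminate B.
Round 3: D 314, C 186. D has a majority.

D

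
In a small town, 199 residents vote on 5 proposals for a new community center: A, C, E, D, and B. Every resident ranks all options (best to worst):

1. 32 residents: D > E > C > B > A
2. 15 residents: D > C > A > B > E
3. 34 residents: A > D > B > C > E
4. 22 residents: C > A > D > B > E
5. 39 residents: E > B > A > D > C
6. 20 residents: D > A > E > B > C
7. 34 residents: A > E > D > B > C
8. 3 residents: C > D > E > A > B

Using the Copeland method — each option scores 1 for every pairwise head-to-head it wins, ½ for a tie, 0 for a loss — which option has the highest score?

A

A: beats C, E, D, and B → score 4.
C: loses to A, E, D, and B → score 0.
E: beats C and B; loses to A and D → score 2.
D: beats C, E, and B; loses to A → score 3.
B: beats C; loses to A, E, and D → score 1.
A has the best pairwise record.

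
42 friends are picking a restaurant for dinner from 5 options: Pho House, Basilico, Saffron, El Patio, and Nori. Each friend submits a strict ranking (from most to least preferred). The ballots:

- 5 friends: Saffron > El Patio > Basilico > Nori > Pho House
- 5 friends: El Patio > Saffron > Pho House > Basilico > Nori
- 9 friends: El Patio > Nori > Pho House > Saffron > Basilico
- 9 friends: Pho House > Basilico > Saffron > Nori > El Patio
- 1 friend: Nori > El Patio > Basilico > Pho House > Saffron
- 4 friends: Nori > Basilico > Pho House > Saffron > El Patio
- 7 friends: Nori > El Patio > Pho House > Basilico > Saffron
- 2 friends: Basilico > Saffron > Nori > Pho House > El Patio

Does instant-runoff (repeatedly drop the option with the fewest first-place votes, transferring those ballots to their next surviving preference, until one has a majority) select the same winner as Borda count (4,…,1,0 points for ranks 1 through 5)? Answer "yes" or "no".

no

Instant-runoff — R1 Pho House 9, Basilico 2, Saffron 5, El Patio 14, Nori 12 (Basilico out); R2 Pho House 9, Saffron 7, El Patio 14, Nori 12 (Saffron out); R3 Pho House 9, El Patio 19, Nori 14 (Pho House out); R4 El Patio 19, Nori 23 (Nori winner). Winner: Nori.
Borda — scores: Pho House 89, Basilico 71, Saffron 72, El Patio 95, Nori 93. Winner: El Patio.
The two methods disagree.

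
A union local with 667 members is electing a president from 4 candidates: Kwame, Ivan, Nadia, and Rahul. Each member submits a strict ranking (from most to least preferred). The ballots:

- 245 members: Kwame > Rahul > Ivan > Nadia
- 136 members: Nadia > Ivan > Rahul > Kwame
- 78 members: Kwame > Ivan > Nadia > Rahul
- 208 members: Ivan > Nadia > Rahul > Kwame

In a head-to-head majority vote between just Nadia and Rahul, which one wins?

Voters preferring Nadia to Rahul: 422; preferring Rahul to Nadia: 245.
Nadia wins the head-to-head.

Nadia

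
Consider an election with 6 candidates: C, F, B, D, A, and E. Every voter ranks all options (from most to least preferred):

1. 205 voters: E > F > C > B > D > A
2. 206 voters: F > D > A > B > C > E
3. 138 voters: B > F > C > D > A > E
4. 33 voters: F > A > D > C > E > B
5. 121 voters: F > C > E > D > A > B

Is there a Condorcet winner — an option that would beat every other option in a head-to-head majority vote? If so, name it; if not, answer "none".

F vs C: 703–0 for F.
F vs B: 565–138 for F.
F vs D: 703–0 for F.
F vs A: 703–0 for F.
F vs E: 498–205 for F.
F beats every other option head-to-head.

F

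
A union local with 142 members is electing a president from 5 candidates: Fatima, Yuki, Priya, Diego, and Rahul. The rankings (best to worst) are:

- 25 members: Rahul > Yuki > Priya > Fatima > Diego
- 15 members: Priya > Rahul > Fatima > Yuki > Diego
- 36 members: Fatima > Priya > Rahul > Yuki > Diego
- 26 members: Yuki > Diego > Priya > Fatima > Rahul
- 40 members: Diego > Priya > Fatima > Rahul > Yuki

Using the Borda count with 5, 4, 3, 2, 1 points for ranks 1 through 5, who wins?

Fatima: 25·2 + 15·3 + 36·5 + 26·2 + 40·3 = 447
Yuki: 25·4 + 15·2 + 36·2 + 26·5 + 40·1 = 372
Priya: 25·3 + 15·5 + 36·4 + 26·3 + 40·4 = 532
Diego: 25·1 + 15·1 + 36·1 + 26·4 + 40·5 = 380
Rahul: 25·5 + 15·4 + 36·3 + 26·1 + 40·2 = 399
Priya has the highest Borda score (532).

Priya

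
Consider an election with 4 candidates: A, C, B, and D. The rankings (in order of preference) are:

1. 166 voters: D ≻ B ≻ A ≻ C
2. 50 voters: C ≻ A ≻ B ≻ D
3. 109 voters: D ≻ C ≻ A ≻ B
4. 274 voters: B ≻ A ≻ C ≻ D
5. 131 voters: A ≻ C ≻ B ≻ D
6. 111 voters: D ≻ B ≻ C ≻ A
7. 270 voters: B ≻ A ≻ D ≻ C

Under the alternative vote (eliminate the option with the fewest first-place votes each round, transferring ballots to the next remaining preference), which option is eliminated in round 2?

Round 1: A 131, C 50, B 544, D 386. Eliminate C.
Round 2: A 181, B 544, D 386. Eliminate A.

A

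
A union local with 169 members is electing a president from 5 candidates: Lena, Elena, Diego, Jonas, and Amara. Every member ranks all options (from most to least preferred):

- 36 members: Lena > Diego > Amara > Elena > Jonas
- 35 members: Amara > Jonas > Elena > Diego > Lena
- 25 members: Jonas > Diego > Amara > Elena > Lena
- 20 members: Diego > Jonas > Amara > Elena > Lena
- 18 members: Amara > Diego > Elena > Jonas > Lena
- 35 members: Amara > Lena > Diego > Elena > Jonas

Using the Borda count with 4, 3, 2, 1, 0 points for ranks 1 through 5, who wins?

Amara

Lena: 36·4 + 35·0 + 25·0 + 20·0 + 18·0 + 35·3 = 249
Elena: 36·1 + 35·2 + 25·1 + 20·1 + 18·2 + 35·1 = 222
Diego: 36·3 + 35·1 + 25·3 + 20·4 + 18·3 + 35·2 = 422
Jonas: 36·0 + 35·3 + 25·4 + 20·3 + 18·1 + 35·0 = 283
Amara: 36·2 + 35·4 + 25·2 + 20·2 + 18·4 + 35·4 = 514
Amara has the highest Borda score (514).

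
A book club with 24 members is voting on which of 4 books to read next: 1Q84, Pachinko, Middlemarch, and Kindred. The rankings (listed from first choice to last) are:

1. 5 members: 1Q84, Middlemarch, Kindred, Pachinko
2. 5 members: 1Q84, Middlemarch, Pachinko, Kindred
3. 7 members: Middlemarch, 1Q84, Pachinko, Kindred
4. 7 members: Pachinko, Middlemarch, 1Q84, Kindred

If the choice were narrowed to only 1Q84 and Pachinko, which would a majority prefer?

Voters preferring 1Q84 to Pachinko: 17; preferring Pachinko to 1Q84: 7.
1Q84 wins the head-to-head.

1Q84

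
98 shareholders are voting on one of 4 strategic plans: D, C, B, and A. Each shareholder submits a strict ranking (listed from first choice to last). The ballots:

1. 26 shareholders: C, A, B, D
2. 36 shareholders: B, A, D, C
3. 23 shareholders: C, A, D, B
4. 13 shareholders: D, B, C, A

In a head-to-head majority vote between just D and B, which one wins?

Voters preferring D to B: 36; preferring B to D: 62.
B wins the head-to-head.

B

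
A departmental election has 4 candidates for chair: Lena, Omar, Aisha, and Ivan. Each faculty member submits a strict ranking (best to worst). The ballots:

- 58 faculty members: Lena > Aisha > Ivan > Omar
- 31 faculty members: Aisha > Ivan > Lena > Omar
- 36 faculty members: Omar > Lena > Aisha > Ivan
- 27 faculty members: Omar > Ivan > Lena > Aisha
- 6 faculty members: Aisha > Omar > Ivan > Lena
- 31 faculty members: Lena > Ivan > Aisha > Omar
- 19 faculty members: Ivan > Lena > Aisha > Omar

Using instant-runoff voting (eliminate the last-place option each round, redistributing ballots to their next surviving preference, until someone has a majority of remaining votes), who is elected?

Round 1: Lena 89, Omar 63, Aisha 37, Ivan 19. Eliminate Ivan.
Round 2: Lena 108, Omar 63, Aisha 37. Lena has a majority.

Lena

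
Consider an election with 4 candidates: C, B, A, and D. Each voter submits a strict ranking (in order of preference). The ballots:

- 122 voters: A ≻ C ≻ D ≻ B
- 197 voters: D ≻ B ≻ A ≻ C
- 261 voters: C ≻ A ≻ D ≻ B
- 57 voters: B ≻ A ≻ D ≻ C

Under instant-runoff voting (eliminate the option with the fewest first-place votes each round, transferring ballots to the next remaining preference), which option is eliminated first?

B

Round 1: C 261, B 57, A 122, D 197. Eliminate B.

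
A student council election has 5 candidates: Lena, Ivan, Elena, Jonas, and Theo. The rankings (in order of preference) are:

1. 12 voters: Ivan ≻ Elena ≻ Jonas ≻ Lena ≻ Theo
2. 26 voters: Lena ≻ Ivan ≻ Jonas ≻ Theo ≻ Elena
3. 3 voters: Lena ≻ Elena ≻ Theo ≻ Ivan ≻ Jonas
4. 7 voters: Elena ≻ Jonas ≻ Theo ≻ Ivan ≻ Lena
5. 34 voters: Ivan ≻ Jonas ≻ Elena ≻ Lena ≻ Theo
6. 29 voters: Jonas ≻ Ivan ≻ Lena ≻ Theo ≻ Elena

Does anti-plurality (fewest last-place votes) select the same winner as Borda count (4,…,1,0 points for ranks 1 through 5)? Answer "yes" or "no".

Anti-plurality — last-place votes: Lena 7, Ivan 0, Elena 55, Jonas 3, Theo 46. Winner: Ivan.
Borda — scores: Lena 220, Ivan 359, Elena 141, Jonas 315, Theo 75. Winner: Ivan.
The two methods agree.

yes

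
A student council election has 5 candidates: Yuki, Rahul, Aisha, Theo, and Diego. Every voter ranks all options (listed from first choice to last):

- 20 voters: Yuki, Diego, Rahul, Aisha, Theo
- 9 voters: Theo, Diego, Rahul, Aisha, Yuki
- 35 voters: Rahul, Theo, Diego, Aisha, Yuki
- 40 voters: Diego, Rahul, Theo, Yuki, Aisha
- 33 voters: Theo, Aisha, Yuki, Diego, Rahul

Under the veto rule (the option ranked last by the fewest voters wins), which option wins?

Last-place votes: Yuki 44, Rahul 33, Aisha 40, Theo 20, Diego 0.
Diego is ranked last by the fewest voters, so Diego wins.

Diego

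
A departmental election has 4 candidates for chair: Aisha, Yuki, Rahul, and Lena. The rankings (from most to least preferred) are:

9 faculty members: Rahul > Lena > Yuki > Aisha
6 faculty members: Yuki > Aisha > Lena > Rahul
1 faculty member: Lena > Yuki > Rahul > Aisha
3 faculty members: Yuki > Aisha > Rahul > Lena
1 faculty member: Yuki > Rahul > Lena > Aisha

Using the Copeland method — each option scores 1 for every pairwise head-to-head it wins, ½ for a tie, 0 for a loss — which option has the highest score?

Yuki

Aisha: loses to Yuki, Rahul, and Lena → score 0.
Yuki: beats Aisha and Rahul; ties Lena → score 2.5.
Rahul: beats Aisha and Lena; loses to Yuki → score 2.
Lena: beats Aisha; ties Yuki; loses to Rahul → score 1.5.
Yuki has the best pairwise record.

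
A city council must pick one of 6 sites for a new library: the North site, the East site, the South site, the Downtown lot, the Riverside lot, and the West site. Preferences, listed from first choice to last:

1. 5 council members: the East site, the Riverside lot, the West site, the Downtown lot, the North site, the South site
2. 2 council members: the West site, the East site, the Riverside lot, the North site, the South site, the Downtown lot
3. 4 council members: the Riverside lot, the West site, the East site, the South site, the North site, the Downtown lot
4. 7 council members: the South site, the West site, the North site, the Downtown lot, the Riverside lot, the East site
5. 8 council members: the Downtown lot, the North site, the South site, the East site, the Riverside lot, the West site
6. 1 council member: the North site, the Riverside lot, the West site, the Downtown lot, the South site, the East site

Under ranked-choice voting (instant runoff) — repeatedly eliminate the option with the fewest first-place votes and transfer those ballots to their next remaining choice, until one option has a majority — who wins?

Round 1: the North site 1, the East site 5, the South site 7, the Downtown lot 8, the Riverside lot 4, the West site 2. Eliminate the North site.
Round 2: the East site 5, the South site 7, the Downtown lot 8, the Riverside lot 5, the West site 2. Eliminate the West site.
Round 3: the East site 7, the South site 7, the Downtown lot 8, the Riverside lot 5. Eliminate the Riverside lot.
Round 4: the East site 11, the South site 7, the Downtown lot 9. Eliminate the South site.
Round 5: the East site 11, the Downtown lot 16. The Downtown lot has a majority.

the Downtown lot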